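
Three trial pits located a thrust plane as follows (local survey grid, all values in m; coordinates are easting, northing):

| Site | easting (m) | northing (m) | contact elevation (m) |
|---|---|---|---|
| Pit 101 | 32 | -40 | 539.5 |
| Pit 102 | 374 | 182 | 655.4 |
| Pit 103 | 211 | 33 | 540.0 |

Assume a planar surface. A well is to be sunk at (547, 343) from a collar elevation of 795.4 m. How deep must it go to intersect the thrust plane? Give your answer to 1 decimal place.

13.5 m

Let the plane be z = a·easting + b·northing + c.
Pit 102−Pit 101: 342a + 222b = 115.9;  Pit 103−Pit 101: 179a + 73b = 0.5.
Solving gives a = −0.56524, b = 1.39284.
Then c = 539.5 − a·32 − b·-40 = 613.30.
At (547, 343): z_contact = −309.19 + 477.75 + 613.30 = 781.86 m.
Depth below ground = 795.4 − 781.86 = 13.5 m.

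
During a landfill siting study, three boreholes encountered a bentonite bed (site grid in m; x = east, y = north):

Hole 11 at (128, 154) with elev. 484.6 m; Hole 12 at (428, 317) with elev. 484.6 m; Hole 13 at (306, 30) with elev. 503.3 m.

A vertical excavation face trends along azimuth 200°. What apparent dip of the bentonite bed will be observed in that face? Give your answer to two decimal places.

3.65°

Let the plane be z = a·x + b·y + c.
Hole 12−Hole 11: 300a + 163b = 0;  Hole 13−Hole 11: 178a − 124b = 18.7.
Solving gives a = 0.04603, b = −0.08473.
Unit vector along 200° is (sin 200°, cos 200°) = (-0.3420, -0.9397).
Slope in that direction = a·(-0.3420) + b·(-0.9397) = 0.06387.
Apparent dip = arctan|0.06387| = 3.65° (true dip is 5.5°, so apparent ≤ true as expected).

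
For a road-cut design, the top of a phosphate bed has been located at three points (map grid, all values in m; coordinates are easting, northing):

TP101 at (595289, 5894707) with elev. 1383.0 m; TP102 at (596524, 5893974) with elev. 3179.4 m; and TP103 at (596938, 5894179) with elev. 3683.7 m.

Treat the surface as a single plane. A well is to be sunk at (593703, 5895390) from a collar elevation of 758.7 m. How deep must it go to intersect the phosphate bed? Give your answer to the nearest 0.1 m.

Two edge vectors: TP101→TP102 = (1235, -733, 1796.4), TP101→TP103 = (1649, -528, 2300.7).
Normal n = (TP101→TP102) × (TP101→TP103) = (-737913.9, 120899.1, 556637).
So ∂z/∂easting = −n_x/n_z = 1.325664482 and ∂z/∂northing = −n_y/n_z = −0.217195587.
Intercept c from TP101: 1383 − 789153.48 + 1280304.35 = 492533.86.
At (593703, 5895390): z_contact = 787050.98 − 1280452.69 + 492533.86 = -867.85 m.
Depth below ground = 758.7 − (-867.85) = 1626.5 m.

1626.5 m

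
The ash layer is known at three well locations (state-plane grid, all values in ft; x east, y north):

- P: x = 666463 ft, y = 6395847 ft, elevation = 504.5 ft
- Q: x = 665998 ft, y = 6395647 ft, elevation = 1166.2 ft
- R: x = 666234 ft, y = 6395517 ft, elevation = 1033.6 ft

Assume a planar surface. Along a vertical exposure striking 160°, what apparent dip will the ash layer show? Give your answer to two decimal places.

Let the plane be z = a·x + b·y + c.
Q−P: −465a − 200b = 661.7;  R−P: −229a − 330b = 529.1.
Solving gives a = −1.04543, b = −0.87787.
Unit vector along 160° is (sin 160°, cos 160°) = (0.3420, -0.9397).
Slope in that direction = a·(0.3420) + b·(-0.9397) = 0.46736.
Apparent dip = arctan|0.46736| = 25.05° (true dip is 53.8°, so apparent ≤ true as expected).

25.05°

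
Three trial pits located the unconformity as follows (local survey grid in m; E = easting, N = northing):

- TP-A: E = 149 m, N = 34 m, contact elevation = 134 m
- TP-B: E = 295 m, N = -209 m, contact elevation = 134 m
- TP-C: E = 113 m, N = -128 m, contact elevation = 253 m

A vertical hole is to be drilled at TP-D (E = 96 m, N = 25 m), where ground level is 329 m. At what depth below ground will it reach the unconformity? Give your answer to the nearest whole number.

Two edge vectors: TP-A→TP-B = (146, -243, 0), TP-A→TP-C = (-36, -162, 119).
Normal n = (TP-A→TP-B) × (TP-A→TP-C) = (-28917, -17374, -32400).
So ∂z/∂E = −n_x/n_z = −0.89250 and ∂z/∂N = −n_y/n_z = −0.53623.
Intercept c from TP-A: 134 + 132.98 + 18.23 = 285.21.
At (96, 25): z_contact = −85.7 − 13.4 + 285.21 = 186.1 m.
Depth below ground = 329 − 186.1 = 143 m.

143 m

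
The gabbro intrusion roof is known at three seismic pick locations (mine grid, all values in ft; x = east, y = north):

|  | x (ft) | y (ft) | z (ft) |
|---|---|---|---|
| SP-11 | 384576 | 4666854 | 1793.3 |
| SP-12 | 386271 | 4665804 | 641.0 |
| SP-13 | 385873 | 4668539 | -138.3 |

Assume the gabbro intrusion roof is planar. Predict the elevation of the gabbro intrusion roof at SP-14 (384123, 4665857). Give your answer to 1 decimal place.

2640.3 ft

Two edge vectors: SP-11→SP-12 = (1695, -1050, -1152.3), SP-11→SP-13 = (1297, 1685, -1931.6).
Normal n = (SP-11→SP-12) × (SP-11→SP-13) = (3969805.5, 1779528.9, 4217925).
So ∂z/∂x = −n_x/n_z = −0.941174985 and ∂z/∂y = −n_y/n_z = −0.421896762.
Intercept c from SP-11: 1793.3 + 361953.31 + 1968930.59 = 2332677.20.
At (384123, 4665857): z = −361527.0 − 1968510.0 + 2332677.20 = 2640.3 ft.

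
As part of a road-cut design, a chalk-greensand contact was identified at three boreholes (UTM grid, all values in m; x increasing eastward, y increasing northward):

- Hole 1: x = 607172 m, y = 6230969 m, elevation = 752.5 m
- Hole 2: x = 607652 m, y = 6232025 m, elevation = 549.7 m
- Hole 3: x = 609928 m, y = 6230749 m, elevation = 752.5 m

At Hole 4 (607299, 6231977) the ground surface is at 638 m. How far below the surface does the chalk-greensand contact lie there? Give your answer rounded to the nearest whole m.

Two edge vectors: Hole 1→Hole 2 = (480, 1056, -202.8), Hole 1→Hole 3 = (2756, -220, 0).
Normal n = (Hole 1→Hole 2) × (Hole 1→Hole 3) = (-44616, -558916.8, -3015936).
So ∂z/∂x = −n_x/n_z = −0.01479342 and ∂z/∂y = −n_y/n_z = −0.18532117.
Intercept c from Hole 1: 752.5 + 8982.15 + 1154730.49 = 1164465.14.
At (607299, 6231977): z_contact = −8984.0 − 1154917.3 + 1164465.14 = 563.8 m.
Depth below ground = 638 − 563.8 = 74 m.

74 m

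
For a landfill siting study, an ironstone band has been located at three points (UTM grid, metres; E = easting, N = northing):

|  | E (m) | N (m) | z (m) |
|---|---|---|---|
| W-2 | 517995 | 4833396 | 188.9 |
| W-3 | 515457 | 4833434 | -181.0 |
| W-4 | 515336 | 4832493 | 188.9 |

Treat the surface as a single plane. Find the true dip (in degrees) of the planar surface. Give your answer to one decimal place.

Two edge vectors: W-2→W-3 = (-2538, 38, -369.9), W-2→W-4 = (-2659, -903, 0).
Normal n = (W-2→W-3) × (W-2→W-4) = (-334019.7, 983564.1, 2392856).
So ∂z/∂E = −n_x/n_z = 0.13959 and ∂z/∂N = −n_y/n_z = −0.41104.
Gradient magnitude |∇z| = √(a² + b²) = √(0.01949 + 0.16896) = 0.43410.
True dip = arctan(0.43410) = 23.5°, dipping toward NNW (azimuth ≈ 341°).

23.5°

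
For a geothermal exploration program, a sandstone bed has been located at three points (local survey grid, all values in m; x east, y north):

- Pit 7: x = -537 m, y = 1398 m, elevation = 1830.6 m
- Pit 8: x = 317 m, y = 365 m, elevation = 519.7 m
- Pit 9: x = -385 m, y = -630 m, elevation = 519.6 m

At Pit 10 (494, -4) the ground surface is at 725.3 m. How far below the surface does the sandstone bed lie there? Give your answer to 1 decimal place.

567.8 m

Two edge vectors: Pit 7→Pit 8 = (854, -1033, -1310.9), Pit 7→Pit 9 = (152, -2028, -1311).
Normal n = (Pit 7→Pit 8) × (Pit 7→Pit 9) = (-1304242.2, 920337.2, -1574896).
So ∂z/∂x = −n_x/n_z = −0.828145 and ∂z/∂y = −n_y/n_z = 0.584380.
Intercept c from Pit 7: 1830.6 − 444.71 − 816.96 = 568.92.
At (494, -4): z_contact = −409.10 − 2.34 + 568.92 = 157.48 m.
Depth below ground = 725.3 − 157.48 = 567.8 m.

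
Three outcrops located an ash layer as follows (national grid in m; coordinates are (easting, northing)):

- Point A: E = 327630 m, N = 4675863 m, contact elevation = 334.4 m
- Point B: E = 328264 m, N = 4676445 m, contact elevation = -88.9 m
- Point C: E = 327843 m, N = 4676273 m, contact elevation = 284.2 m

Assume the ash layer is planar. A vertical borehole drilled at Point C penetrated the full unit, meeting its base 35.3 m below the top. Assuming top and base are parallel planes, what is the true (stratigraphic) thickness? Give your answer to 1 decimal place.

Two edge vectors: Point A→Point B = (634, 582, -423.3), Point A→Point C = (213, 410, -50.2).
Normal n = (Point A→Point B) × (Point A→Point C) = (144336.6, -58336.1, 135974).
So ∂z/∂E = −n_x/n_z = −1.06150 and ∂z/∂N = −n_y/n_z = 0.42902.
|∇z| = √(a²+b²) = 1.14492, so dip δ = arctan(1.14492) = 48.87°.
True thickness = vertical thickness × cos δ = 35.3 × cos 48.87° = 23.2 m.

23.2 m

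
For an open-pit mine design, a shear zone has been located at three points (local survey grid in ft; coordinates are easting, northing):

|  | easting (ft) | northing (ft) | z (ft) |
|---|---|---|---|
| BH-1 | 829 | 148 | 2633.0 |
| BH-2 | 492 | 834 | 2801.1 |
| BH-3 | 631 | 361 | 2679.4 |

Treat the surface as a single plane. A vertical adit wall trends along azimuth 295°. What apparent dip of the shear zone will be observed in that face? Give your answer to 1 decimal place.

3.4°

Let the plane be z = a·easting + b·northing + c.
BH-2−BH-1: −337a + 686b = 168.1;  BH-3−BH-1: −198a + 213b = 46.4.
Solving gives a = 0.06206, b = 0.27553.
Unit vector along 295° is (sin 295°, cos 295°) = (-0.9063, 0.4226).
Slope in that direction = a·(-0.9063) + b·(0.4226) = 0.06020.
Apparent dip = arctan|0.06020| = 3.4° (true dip is 15.8°, so apparent ≤ true as expected).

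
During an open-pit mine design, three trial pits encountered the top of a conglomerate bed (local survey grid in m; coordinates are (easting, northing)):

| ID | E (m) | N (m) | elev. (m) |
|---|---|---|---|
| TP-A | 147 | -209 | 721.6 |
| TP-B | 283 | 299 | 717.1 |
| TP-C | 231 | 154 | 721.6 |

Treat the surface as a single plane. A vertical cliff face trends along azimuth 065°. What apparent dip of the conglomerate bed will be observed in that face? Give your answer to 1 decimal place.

Two edge vectors: TP-A→TP-B = (136, 508, -4.5), TP-A→TP-C = (84, 363, 0).
Normal n = (TP-A→TP-B) × (TP-A→TP-C) = (1633.5, -378, 6696).
So ∂z/∂E = −n_x/n_z = −0.24395 and ∂z/∂N = −n_y/n_z = 0.05645.
Unit vector along 065° is (sin 65°, cos 65°) = (0.9063, 0.4226).
Slope in that direction = a·(0.9063) + b·(0.4226) = −0.19724.
Apparent dip = arctan|0.19724| = 11.2° (true dip is 14.1°, so apparent ≤ true as expected).

11.2°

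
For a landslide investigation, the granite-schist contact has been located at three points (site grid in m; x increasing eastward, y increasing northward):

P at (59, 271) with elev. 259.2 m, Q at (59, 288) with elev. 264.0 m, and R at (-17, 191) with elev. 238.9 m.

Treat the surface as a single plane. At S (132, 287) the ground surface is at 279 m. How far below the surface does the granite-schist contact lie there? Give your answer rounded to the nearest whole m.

17 m

Let the plane be z = a·x + b·y + c.
Q−P: 0a + 17b = 4.8;  R−P: −76a − 80b = −20.3.
Solving gives a = −0.03011, b = 0.28235.
Then c = 259.2 − a·59 − b·271 = 184.46.
At (132, 287): z_contact = −4.0 + 81.0 + 184.46 = 261.5 m.
Depth below ground = 279 − 261.5 = 17 m.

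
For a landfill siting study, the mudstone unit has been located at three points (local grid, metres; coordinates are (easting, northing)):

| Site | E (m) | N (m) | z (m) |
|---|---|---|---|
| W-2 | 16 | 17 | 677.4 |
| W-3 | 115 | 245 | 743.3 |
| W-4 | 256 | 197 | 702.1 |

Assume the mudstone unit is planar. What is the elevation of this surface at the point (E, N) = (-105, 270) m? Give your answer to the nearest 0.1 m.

Let the plane be z = a·E + b·N + c.
W-3−W-2: 99a + 228b = 65.9;  W-4−W-2: 240a + 180b = 24.7.
Solving gives a = −0.16885, b = 0.36235.
Then c = 677.4 − a·16 − b·17 = 673.94.
At (-105, 270): z = 17.7 + 97.8 + 673.94 = 789.5 m.

789.5 m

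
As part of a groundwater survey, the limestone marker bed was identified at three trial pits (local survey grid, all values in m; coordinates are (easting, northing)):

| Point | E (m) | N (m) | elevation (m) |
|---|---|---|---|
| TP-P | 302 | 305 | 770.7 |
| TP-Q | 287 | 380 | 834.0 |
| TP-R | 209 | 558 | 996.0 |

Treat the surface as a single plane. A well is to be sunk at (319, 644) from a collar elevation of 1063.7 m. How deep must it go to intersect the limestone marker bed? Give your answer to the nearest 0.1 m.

Two edge vectors: TP-P→TP-Q = (-15, 75, 63.3), TP-P→TP-R = (-93, 253, 225.3).
Normal n = (TP-P→TP-Q) × (TP-P→TP-R) = (882.6, -2507.4, 3180).
So ∂z/∂E = −n_x/n_z = −0.27755 and ∂z/∂N = −n_y/n_z = 0.78849.
Intercept c from TP-P: 770.7 + 83.82 − 240.49 = 614.03.
At (319, 644): z_contact = −88.54 + 507.79 + 614.03 = 1033.28 m.
Depth below ground = 1063.7 − 1033.28 = 30.4 m.

30.4 m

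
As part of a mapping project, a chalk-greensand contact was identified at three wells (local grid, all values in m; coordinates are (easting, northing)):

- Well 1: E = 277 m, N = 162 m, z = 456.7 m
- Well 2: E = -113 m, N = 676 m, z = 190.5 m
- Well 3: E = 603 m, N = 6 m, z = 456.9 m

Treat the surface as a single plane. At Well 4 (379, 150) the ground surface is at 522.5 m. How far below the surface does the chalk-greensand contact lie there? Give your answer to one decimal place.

Two edge vectors: Well 1→Well 2 = (-390, 514, -266.2), Well 1→Well 3 = (326, -156, 0.2).
Normal n = (Well 1→Well 2) × (Well 1→Well 3) = (-41424.4, -86703.2, -106724).
So ∂z/∂E = −n_x/n_z = −0.38815 and ∂z/∂N = −n_y/n_z = −0.81241.
Intercept c from Well 1: 456.7 + 107.52 + 131.61 = 695.83.
At (379, 150): z_contact = −147.11 − 121.86 + 695.83 = 426.86 m.
Depth below ground = 522.5 − 426.86 = 95.6 m.

95.6 m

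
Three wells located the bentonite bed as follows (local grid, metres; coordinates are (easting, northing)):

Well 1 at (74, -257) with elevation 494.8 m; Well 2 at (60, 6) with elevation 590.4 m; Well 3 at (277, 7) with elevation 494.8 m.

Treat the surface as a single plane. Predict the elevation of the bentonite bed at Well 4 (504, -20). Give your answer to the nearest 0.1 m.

Two edge vectors: Well 1→Well 2 = (-14, 263, 95.6), Well 1→Well 3 = (203, 264, 0).
Normal n = (Well 1→Well 2) × (Well 1→Well 3) = (-25238.4, 19406.8, -57085).
So ∂z/∂E = −n_x/n_z = −0.44212 and ∂z/∂N = −n_y/n_z = 0.33996.
Intercept c from Well 1: 494.8 + 32.72 + 87.37 = 614.89.
At (504, -20): z = −222.8 − 6.8 + 614.89 = 385.3 m.

385.3 m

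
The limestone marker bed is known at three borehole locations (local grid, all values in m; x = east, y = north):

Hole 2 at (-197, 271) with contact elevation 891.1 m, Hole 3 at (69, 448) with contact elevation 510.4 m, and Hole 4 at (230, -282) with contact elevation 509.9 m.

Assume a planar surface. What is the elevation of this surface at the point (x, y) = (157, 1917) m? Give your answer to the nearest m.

-3 m

Let the plane be z = a·x + b·y + c.
Hole 3−Hole 2: 266a + 177b = −380.7;  Hole 4−Hole 2: 427a − 553b = −381.2.
Solving gives a = −1.24844, b = −0.27466.
Then c = 891.1 − a·-197 − b·271 = 719.59.
At (157, 1917): z = −196.0 − 526.5 + 719.59 = -2.9 m.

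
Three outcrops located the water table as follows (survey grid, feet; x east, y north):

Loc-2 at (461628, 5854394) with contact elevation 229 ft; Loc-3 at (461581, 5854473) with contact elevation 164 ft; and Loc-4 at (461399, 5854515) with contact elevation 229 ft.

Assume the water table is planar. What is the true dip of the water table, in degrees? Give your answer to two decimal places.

53.62°

Two edge vectors: Loc-2→Loc-3 = (-47, 79, -65), Loc-2→Loc-4 = (-229, 121, 0).
Normal n = (Loc-2→Loc-3) × (Loc-2→Loc-4) = (7865, 14885, 12404).
So ∂z/∂x = −n_x/n_z = −0.63407 and ∂z/∂y = −n_y/n_z = −1.20002.
Gradient magnitude |∇z| = √(a² + b²) = √(0.40204 + 1.44004) = 1.35723.
True dip = arctan(1.35723) = 53.62°, dipping toward NNE (azimuth ≈ 028°).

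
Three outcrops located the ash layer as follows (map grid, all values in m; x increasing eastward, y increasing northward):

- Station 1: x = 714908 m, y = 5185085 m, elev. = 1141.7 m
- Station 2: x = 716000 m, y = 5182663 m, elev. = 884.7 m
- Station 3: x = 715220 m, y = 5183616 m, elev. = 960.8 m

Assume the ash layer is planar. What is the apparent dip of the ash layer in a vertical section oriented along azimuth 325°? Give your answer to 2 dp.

Let the plane be z = a·x + b·y + c.
Station 2−Station 1: 1092a − 2422b = −257;  Station 3−Station 1: 312a − 1469b = −180.9.
Solving gives a = 0.07143, b = 0.13832.
Unit vector along 325° is (sin 325°, cos 325°) = (-0.5736, 0.8192).
Slope in that direction = a·(-0.5736) + b·(0.8192) = 0.07233.
Apparent dip = arctan|0.07233| = 4.14° (true dip is 8.8°, so apparent ≤ true as expected).

4.14°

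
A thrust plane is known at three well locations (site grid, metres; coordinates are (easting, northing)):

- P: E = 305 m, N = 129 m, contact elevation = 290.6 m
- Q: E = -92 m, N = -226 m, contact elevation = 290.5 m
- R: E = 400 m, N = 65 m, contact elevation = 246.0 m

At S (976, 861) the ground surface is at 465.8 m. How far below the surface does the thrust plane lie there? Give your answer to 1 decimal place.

135.5 m

Let the plane be z = a·E + b·N + c.
Q−P: −397a − 355b = −0.1;  R−P: 95a − 64b = −44.6.
Solving gives a = −0.26764, b = 0.29959.
Then c = 290.6 − a·305 − b·129 = 333.58.
At (976, 861): z_contact = −261.22 + 257.95 + 333.58 = 330.31 m.
Depth below ground = 465.8 − 330.31 = 135.5 m.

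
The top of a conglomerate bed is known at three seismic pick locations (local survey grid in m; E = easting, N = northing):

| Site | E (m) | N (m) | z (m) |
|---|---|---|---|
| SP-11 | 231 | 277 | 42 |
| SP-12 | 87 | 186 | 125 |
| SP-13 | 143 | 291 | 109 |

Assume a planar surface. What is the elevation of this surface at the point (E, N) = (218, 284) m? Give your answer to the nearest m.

Let the plane be z = a·E + b·N + c.
SP-12−SP-11: −144a − 91b = 83;  SP-13−SP-11: −88a + 14b = 67.
Solving gives a = −0.72416, b = 0.23384.
Then c = 42 − a·231 − b·277 = 144.51.
At (218, 284): z = −157.9 + 66.4 + 144.51 = 53.1 m.

53 m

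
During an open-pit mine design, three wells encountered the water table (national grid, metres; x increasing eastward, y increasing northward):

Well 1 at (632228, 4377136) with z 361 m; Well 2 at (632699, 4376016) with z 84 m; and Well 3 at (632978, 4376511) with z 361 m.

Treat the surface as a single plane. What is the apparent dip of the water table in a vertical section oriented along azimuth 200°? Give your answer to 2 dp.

Let the plane be z = a·x + b·y + c.
Well 2−Well 1: 471a − 1120b = −277;  Well 3−Well 1: 750a − 625b = 0.
Solving gives a = 0.31730, b = 0.38076.
Unit vector along 200° is (sin 200°, cos 200°) = (-0.3420, -0.9397).
Slope in that direction = a·(-0.3420) + b·(-0.9397) = −0.46632.
Apparent dip = arctan|0.46632| = 25.00° (true dip is 26.4°, so apparent ≤ true as expected).

25.00°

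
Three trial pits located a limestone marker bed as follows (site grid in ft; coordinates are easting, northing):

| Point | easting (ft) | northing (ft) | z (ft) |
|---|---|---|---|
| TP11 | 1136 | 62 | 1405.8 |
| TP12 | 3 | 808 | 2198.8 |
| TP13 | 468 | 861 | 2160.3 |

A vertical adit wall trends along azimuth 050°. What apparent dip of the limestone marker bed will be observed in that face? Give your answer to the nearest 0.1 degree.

20.8°

Two edge vectors: TP11→TP12 = (-1133, 746, 793), TP11→TP13 = (-668, 799, 754.5).
Normal n = (TP11→TP12) × (TP11→TP13) = (-70750, 325124.5, -406939).
So ∂z/∂easting = −n_x/n_z = −0.17386 and ∂z/∂northing = −n_y/n_z = 0.79895.
Unit vector along 050° is (sin 50°, cos 50°) = (0.7660, 0.6428).
Slope in that direction = a·(0.7660) + b·(0.6428) = 0.38037.
Apparent dip = arctan|0.38037| = 20.8° (true dip is 39.3°, so apparent ≤ true as expected).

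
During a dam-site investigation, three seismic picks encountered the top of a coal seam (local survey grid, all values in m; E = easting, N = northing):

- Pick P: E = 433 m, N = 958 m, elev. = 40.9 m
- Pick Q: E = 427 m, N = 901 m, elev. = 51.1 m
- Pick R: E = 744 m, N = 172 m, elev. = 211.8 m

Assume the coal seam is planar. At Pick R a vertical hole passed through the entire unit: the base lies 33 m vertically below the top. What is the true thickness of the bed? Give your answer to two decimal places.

Two edge vectors: Pick P→Pick Q = (-6, -57, 10.2), Pick P→Pick R = (311, -786, 170.9).
Normal n = (Pick P→Pick Q) × (Pick P→Pick R) = (-1724.1, 4197.6, 22443).
So ∂z/∂E = −n_x/n_z = 0.07682 and ∂z/∂N = −n_y/n_z = −0.18703.
|∇z| = √(a²+b²) = 0.20220, so dip δ = arctan(0.20220) = 11.43°.
True thickness = vertical thickness × cos δ = 33 × cos 11.43° = 32.35 m.

32.35 m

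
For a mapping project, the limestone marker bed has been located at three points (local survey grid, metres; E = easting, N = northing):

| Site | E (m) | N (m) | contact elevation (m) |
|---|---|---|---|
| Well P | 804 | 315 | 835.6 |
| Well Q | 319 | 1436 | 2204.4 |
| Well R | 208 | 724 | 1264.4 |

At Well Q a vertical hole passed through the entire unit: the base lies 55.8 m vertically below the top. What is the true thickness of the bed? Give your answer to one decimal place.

33.9 m

Let the plane be z = a·E + b·N + c.
Well Q−Well P: −485a + 1121b = 1368.8;  Well R−Well P: −596a + 409b = 428.8.
Solving gives a = 0.16850, b = 1.29396.
|∇z| = √(a²+b²) = 1.30488, so dip δ = arctan(1.30488) = 52.54°.
True thickness = vertical thickness × cos δ = 55.8 × cos 52.54° = 33.9 m.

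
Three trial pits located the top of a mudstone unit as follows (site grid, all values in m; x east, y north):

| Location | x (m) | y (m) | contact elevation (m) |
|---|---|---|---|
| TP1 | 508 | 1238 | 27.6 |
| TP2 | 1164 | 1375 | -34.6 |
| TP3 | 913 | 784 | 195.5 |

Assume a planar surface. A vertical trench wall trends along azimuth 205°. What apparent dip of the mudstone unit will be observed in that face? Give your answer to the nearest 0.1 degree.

19.5°

Let the plane be z = a·x + b·y + c.
TP2−TP1: 656a + 137b = −62.2;  TP3−TP1: 405a − 454b = 167.9.
Solving gives a = −0.01482, b = −0.38305.
Unit vector along 205° is (sin 205°, cos 205°) = (-0.4226, -0.9063).
Slope in that direction = a·(-0.4226) + b·(-0.9063) = 0.35342.
Apparent dip = arctan|0.35342| = 19.5° (true dip is 21.0°, so apparent ≤ true as expected).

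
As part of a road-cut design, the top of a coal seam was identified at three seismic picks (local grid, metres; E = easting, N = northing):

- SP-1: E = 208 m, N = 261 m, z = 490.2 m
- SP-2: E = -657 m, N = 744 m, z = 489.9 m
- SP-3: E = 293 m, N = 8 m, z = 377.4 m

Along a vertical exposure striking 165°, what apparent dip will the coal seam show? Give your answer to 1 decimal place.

24.3°

Two edge vectors: SP-1→SP-2 = (-865, 483, -0.3), SP-1→SP-3 = (85, -253, -112.8).
Normal n = (SP-1→SP-2) × (SP-1→SP-3) = (-54558.3, -97597.5, 177790).
So ∂z/∂E = −n_x/n_z = 0.30687 and ∂z/∂N = −n_y/n_z = 0.54895.
Unit vector along 165° is (sin 165°, cos 165°) = (0.2588, -0.9659).
Slope in that direction = a·(0.2588) + b·(-0.9659) = −0.45082.
Apparent dip = arctan|0.45082| = 24.3° (true dip is 32.2°, so apparent ≤ true as expected).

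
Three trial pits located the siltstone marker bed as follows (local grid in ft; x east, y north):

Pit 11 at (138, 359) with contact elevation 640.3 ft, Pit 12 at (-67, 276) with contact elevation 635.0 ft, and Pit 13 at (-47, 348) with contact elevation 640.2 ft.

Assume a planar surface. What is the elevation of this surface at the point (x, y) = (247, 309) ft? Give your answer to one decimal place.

Two edge vectors: Pit 11→Pit 12 = (-205, -83, -5.3), Pit 11→Pit 13 = (-185, -11, -0.1).
Normal n = (Pit 11→Pit 12) × (Pit 11→Pit 13) = (-50, 960, -13100).
So ∂z/∂x = −n_x/n_z = −0.00382 and ∂z/∂y = −n_y/n_z = 0.07328.
Intercept c from Pit 11: 640.3 + 0.53 − 26.31 = 614.52.
At (247, 309): z = −0.9 + 22.6 + 614.52 = 636.2 ft.

636.2 ft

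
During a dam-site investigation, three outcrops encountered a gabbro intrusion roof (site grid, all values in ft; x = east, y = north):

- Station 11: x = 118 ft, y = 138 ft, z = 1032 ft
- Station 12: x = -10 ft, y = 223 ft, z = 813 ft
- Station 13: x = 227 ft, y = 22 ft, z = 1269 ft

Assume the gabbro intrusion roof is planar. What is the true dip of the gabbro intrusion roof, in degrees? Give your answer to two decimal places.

56.18°

Let the plane be z = a·x + b·y + c.
Station 12−Station 11: −128a + 85b = −219;  Station 13−Station 11: 109a − 116b = 237.
Solving gives a = 0.94197, b = −1.15798.
Gradient magnitude |∇z| = √(a² + b²) = √(0.88730 + 1.34092) = 1.49272.
True dip = arctan(1.49272) = 56.18°, dipping toward NW (azimuth ≈ 321°).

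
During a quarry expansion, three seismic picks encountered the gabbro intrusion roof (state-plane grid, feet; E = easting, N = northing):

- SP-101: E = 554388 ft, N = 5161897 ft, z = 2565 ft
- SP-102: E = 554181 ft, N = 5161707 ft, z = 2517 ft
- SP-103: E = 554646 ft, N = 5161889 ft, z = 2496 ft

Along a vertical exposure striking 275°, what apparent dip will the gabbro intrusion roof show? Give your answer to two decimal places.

Let the plane be z = a·E + b·N + c.
SP-102−SP-101: −207a − 190b = −48;  SP-103−SP-101: 258a − 8b = −69.
Solving gives a = −0.25112, b = 0.52623.
Unit vector along 275° is (sin 275°, cos 275°) = (-0.9962, 0.0872).
Slope in that direction = a·(-0.9962) + b·(0.0872) = 0.29603.
Apparent dip = arctan|0.29603| = 16.49° (true dip is 30.2°, so apparent ≤ true as expected).

16.49°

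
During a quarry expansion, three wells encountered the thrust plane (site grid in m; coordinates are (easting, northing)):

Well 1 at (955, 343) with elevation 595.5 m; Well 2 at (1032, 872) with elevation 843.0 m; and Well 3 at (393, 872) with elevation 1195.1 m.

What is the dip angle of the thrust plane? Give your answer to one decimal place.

37.9°

Two edge vectors: Well 1→Well 2 = (77, 529, 247.5), Well 1→Well 3 = (-562, 529, 599.6).
Normal n = (Well 1→Well 2) × (Well 1→Well 3) = (186260.9, -185264.2, 338031).
So ∂z/∂E = −n_x/n_z = −0.55102 and ∂z/∂N = −n_y/n_z = 0.54807.
Gradient magnitude |∇z| = √(a² + b²) = √(0.30362 + 0.30038) = 0.77717.
True dip = arctan(0.77717) = 37.9°, dipping toward SE (azimuth ≈ 135°).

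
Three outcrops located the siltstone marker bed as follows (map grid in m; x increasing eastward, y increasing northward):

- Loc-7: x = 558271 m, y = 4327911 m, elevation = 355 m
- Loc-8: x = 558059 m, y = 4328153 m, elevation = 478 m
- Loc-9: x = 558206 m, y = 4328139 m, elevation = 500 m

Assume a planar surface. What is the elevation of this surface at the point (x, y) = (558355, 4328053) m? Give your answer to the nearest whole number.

Two edge vectors: Loc-7→Loc-8 = (-212, 242, 123), Loc-7→Loc-9 = (-65, 228, 145).
Normal n = (Loc-7→Loc-8) × (Loc-7→Loc-9) = (7046, 22745, -32606).
So ∂z/∂x = −n_x/n_z = 0.21609520 and ∂z/∂y = −n_y/n_z = 0.69757100.
Intercept c from Loc-7: 355 − 120639.68 − 3019025.20 = −3139309.88.
At (558355, 4328053): z = 120657.8 + 3019124.3 − 3139309.88 = 472.2 m.

472 m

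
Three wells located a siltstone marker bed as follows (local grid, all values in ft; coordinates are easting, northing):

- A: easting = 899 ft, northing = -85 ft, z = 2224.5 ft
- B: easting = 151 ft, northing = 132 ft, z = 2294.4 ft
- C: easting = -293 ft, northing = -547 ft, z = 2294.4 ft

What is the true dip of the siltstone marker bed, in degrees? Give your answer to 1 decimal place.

5.4°

Two edge vectors: A→B = (-748, 217, 69.9), A→C = (-1192, -462, 69.9).
Normal n = (A→B) × (A→C) = (47462.1, -31035.6, 604240).
So ∂z/∂easting = −n_x/n_z = −0.07855 and ∂z/∂northing = −n_y/n_z = 0.05136.
Gradient magnitude |∇z| = √(a² + b²) = √(0.00617 + 0.00264) = 0.09385.
True dip = arctan(0.09385) = 5.4°, dipping toward ESE (azimuth ≈ 123°).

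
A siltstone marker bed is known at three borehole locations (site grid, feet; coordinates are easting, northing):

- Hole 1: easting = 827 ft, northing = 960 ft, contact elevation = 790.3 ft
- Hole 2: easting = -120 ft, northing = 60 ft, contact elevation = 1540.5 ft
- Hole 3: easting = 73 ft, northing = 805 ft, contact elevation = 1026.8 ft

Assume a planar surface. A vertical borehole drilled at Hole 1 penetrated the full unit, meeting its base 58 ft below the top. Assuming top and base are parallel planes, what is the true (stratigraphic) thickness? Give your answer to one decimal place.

Let the plane be z = a·easting + b·northing + c.
Hole 2−Hole 1: −947a − 900b = 750.2;  Hole 3−Hole 1: −754a − 155b = 236.5.
Solving gives a = −0.18158, b = −0.64249.
|∇z| = √(a²+b²) = 0.66766, so dip δ = arctan(0.66766) = 33.73°.
True thickness = vertical thickness × cos δ = 58 × cos 33.73° = 48.2 ft.

48.2 ft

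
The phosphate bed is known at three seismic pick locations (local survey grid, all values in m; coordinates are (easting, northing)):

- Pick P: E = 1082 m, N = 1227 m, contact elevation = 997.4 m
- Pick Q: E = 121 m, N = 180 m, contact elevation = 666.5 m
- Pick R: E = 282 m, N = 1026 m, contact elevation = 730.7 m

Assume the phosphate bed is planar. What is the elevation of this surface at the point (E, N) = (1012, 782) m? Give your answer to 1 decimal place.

Let the plane be z = a·E + b·N + c.
Pick Q−Pick P: −961a − 1047b = −330.9;  Pick R−Pick P: −800a − 201b = −266.7.
Solving gives a = 0.330092, b = 0.013068.
Then c = 997.4 − a·1082 − b·1227 = 624.21.
At (1012, 782): z = 334.1 + 10.2 + 624.21 = 968.5 m.

968.5 m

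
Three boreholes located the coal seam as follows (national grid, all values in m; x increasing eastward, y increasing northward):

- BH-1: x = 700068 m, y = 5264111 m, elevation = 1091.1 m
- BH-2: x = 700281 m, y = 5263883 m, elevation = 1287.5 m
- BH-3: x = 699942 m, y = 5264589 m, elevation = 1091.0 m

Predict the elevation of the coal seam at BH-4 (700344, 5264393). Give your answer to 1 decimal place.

1540.9 m

Two edge vectors: BH-1→BH-2 = (213, -228, 196.4), BH-1→BH-3 = (-126, 478, -0.1).
Normal n = (BH-1→BH-2) × (BH-1→BH-3) = (-93856.4, -24725.1, 73086).
So ∂z/∂x = −n_x/n_z = 1.284191227 and ∂z/∂y = −n_y/n_z = 0.338301453.
Intercept c from BH-1: 1091.1 − 899021.18 − 1780856.40 = −2678786.48.
At (700344, 5264393): z = 899375.6 + 1780951.8 − 2678786.48 = 1540.9 m.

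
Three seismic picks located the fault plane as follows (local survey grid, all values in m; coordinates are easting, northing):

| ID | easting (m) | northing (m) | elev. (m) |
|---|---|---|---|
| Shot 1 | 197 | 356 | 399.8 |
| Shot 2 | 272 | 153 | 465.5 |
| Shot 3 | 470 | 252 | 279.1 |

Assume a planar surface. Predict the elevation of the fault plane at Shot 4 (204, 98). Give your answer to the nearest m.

Two edge vectors: Shot 1→Shot 2 = (75, -203, 65.7), Shot 1→Shot 3 = (273, -104, -120.7).
Normal n = (Shot 1→Shot 2) × (Shot 1→Shot 3) = (31334.9, 26988.6, 47619).
So ∂z/∂easting = −n_x/n_z = −0.65803 and ∂z/∂northing = −n_y/n_z = −0.56676.
Intercept c from Shot 1: 399.8 + 129.63 + 201.77 = 731.20.
At (204, 98): z = −134.2 − 55.5 + 731.20 = 541.4 m.

541 m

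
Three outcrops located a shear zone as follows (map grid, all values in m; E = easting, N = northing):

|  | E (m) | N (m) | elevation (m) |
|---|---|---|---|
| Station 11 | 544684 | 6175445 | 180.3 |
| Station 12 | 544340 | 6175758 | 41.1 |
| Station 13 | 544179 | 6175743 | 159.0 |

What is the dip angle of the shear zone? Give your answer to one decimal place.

52.3°

Two edge vectors: Station 11→Station 12 = (-344, 313, -139.2), Station 11→Station 13 = (-505, 298, -21.3).
Normal n = (Station 11→Station 12) × (Station 11→Station 13) = (34814.7, 62968.8, 55553).
So ∂z/∂E = −n_x/n_z = −0.62669 and ∂z/∂N = −n_y/n_z = −1.13349.
Gradient magnitude |∇z| = √(a² + b²) = √(0.39274 + 1.28480) = 1.29520.
True dip = arctan(1.29520) = 52.3°, dipping toward NNE (azimuth ≈ 029°).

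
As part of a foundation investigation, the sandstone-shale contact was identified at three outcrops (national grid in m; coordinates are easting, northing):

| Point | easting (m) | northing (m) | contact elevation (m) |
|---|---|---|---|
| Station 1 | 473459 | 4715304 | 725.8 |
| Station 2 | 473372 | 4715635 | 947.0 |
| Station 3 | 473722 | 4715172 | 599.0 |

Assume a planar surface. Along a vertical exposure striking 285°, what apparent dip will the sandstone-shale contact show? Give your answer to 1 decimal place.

Let the plane be z = a·easting + b·northing + c.
Station 2−Station 1: −87a + 331b = 221.2;  Station 3−Station 1: 263a − 132b = −126.8.
Solving gives a = −0.16902, b = 0.62385.
Unit vector along 285° is (sin 285°, cos 285°) = (-0.9659, 0.2588).
Slope in that direction = a·(-0.9659) + b·(0.2588) = 0.32472.
Apparent dip = arctan|0.32472| = 18.0° (true dip is 32.9°, so apparent ≤ true as expected).

18.0°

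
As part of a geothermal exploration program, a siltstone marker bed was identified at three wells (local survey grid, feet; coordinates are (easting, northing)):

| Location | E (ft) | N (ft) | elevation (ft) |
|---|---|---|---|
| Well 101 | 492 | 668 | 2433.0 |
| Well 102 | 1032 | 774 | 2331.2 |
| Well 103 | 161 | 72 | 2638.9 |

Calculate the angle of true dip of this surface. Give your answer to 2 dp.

Two edge vectors: Well 101→Well 102 = (540, 106, -101.8), Well 101→Well 103 = (-331, -596, 205.9).
Normal n = (Well 101→Well 102) × (Well 101→Well 103) = (-38847.4, -77490.2, -286754).
So ∂z/∂E = −n_x/n_z = −0.13547 and ∂z/∂N = −n_y/n_z = −0.27023.
Gradient magnitude |∇z| = √(a² + b²) = √(0.01835 + 0.07303) = 0.30229.
True dip = arctan(0.30229) = 16.82°, dipping toward NNE (azimuth ≈ 027°).

16.82°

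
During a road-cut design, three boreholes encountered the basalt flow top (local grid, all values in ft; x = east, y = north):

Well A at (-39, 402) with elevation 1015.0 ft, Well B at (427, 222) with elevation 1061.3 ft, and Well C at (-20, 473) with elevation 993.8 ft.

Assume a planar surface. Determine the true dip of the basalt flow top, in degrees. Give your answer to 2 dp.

Let the plane be z = a·x + b·y + c.
Well B−Well A: 466a − 180b = 46.3;  Well C−Well A: 19a + 71b = −21.2.
Solving gives a = −0.01448, b = −0.29472.
Gradient magnitude |∇z| = √(a² + b²) = √(0.00021 + 0.08686) = 0.29507.
True dip = arctan(0.29507) = 16.44°, dipping toward N (azimuth ≈ 003°).

16.44°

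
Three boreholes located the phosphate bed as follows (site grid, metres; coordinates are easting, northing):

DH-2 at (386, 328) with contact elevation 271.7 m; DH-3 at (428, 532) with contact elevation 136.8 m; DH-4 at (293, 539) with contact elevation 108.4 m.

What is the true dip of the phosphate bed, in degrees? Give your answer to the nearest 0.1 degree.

35.7°

Two edge vectors: DH-2→DH-3 = (42, 204, -134.9), DH-2→DH-4 = (-93, 211, -163.3).
Normal n = (DH-2→DH-3) × (DH-2→DH-4) = (-4849.3, 19404.3, 27834).
So ∂z/∂easting = −n_x/n_z = 0.17422 and ∂z/∂northing = −n_y/n_z = −0.69714.
Gradient magnitude |∇z| = √(a² + b²) = √(0.03035 + 0.48601) = 0.71858.
True dip = arctan(0.71858) = 35.7°, dipping toward NNW (azimuth ≈ 346°).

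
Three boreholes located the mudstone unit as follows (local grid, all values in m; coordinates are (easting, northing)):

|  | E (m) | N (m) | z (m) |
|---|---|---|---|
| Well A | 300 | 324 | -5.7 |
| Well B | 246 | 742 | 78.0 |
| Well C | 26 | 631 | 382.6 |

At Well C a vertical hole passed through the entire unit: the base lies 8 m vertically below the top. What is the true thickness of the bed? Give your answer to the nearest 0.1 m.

Let the plane be z = a·E + b·N + c.
Well B−Well A: −54a + 418b = 83.7;  Well C−Well A: −274a + 307b = 388.3.
Solving gives a = −1.39467, b = 0.02007.
|∇z| = √(a²+b²) = 1.39481, so dip δ = arctan(1.39481) = 54.36°.
True thickness = vertical thickness × cos δ = 8 × cos 54.36° = 4.7 m.

4.7 m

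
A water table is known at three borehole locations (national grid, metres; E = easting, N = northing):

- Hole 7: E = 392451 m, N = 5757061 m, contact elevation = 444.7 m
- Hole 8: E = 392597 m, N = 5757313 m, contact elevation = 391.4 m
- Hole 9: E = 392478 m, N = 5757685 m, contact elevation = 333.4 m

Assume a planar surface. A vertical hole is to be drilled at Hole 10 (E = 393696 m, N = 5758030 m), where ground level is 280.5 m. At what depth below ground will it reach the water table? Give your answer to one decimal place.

Two edge vectors: Hole 7→Hole 8 = (146, 252, -53.3), Hole 7→Hole 9 = (27, 624, -111.3).
Normal n = (Hole 7→Hole 8) × (Hole 7→Hole 9) = (5211.6, 14810.7, 84300).
So ∂z/∂E = −n_x/n_z = −0.061822064 and ∂z/∂N = −n_y/n_z = −0.175690391.
Intercept c from Hole 7: 444.7 + 24262.13 + 1011460.30 = 1036167.13.
At (393696, 5758030): z_contact = −24339.10 − 1011630.54 + 1036167.13 = 197.49 m.
Depth below ground = 280.5 − 197.49 = 83.0 m.

83.0 m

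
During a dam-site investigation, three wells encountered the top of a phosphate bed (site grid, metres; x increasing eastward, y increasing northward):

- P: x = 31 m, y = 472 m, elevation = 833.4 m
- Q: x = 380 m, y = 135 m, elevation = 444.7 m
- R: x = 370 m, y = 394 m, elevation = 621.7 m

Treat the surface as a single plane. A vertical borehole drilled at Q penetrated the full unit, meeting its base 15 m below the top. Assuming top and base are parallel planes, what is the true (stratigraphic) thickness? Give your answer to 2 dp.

Two edge vectors: P→Q = (349, -337, -388.7), P→R = (339, -78, -211.7).
Normal n = (P→Q) × (P→R) = (41024.3, -57886, 87021).
So ∂z/∂x = −n_x/n_z = −0.47143 and ∂z/∂y = −n_y/n_z = 0.66520.
|∇z| = √(a²+b²) = 0.81531, so dip δ = arctan(0.81531) = 39.19°.
True thickness = vertical thickness × cos δ = 15 × cos 39.19° = 11.63 m.

11.63 m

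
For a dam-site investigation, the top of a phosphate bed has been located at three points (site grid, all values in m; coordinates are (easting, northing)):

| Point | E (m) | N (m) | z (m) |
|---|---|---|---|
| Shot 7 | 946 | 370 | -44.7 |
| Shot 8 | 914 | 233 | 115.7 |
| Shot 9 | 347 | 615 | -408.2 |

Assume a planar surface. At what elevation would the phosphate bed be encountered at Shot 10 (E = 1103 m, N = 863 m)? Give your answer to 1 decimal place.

Let the plane be z = a·E + b·N + c.
Shot 8−Shot 7: −32a − 137b = 160.4;  Shot 9−Shot 7: −599a + 245b = −363.5.
Solving gives a = 0.116809, b = −1.198087.
Then c = -44.7 − a·946 − b·370 = 288.09.
At (1103, 863): z = 128.8 − 1033.9 + 288.09 = -617.0 m.

-617.0 m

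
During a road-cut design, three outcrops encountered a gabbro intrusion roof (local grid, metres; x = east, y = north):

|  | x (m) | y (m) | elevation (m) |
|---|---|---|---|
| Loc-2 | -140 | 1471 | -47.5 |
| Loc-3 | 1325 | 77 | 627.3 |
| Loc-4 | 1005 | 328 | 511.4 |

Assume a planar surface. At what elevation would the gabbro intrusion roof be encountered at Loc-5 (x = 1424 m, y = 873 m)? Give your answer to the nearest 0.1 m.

Two edge vectors: Loc-2→Loc-3 = (1465, -1394, 674.8), Loc-2→Loc-4 = (1145, -1143, 558.9).
Normal n = (Loc-2→Loc-3) × (Loc-2→Loc-4) = (-7810.2, -46142.5, -78365).
So ∂z/∂x = −n_x/n_z = −0.099664 and ∂z/∂y = −n_y/n_z = −0.588815.
Intercept c from Loc-2: -47.5 − 13.95 + 866.15 = 804.69.
At (1424, 873): z = −141.9 − 514.0 + 804.69 = 148.7 m.

148.7 m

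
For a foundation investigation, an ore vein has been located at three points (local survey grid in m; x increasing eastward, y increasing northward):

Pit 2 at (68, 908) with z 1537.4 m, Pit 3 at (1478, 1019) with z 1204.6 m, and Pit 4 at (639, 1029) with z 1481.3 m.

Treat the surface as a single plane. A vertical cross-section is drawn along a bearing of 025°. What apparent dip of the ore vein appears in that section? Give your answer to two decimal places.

Let the plane be z = a·x + b·y + c.
Pit 3−Pit 2: 1410a + 111b = −332.8;  Pit 4−Pit 2: 571a + 121b = −56.1.
Solving gives a = −0.31747, b = 1.03449.
Unit vector along 025° is (sin 25°, cos 25°) = (0.4226, 0.9063).
Slope in that direction = a·(0.4226) + b·(0.9063) = 0.80340.
Apparent dip = arctan|0.80340| = 38.78° (true dip is 47.3°, so apparent ≤ true as expected).

38.78°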